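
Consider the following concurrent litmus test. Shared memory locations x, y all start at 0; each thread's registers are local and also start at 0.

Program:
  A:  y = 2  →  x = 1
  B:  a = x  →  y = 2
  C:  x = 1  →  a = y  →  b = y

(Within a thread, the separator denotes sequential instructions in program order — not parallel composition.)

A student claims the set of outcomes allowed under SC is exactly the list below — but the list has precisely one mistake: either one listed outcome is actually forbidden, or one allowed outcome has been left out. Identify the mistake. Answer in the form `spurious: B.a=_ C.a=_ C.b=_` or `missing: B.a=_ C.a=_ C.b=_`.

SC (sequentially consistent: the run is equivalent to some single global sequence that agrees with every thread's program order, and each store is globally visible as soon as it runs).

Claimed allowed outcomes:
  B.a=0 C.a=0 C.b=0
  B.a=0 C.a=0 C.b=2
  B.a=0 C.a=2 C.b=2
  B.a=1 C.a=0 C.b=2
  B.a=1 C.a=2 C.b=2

outcome vector order: (B.a,C.a,C.b)
SC: 6 outcomes — {0/0/0 0/0/2 0/2/2 1/0/0 1/0/2 1/2/2}
SC∖claimed = {1/0/0}

missing: B.a=1 C.a=0 C.b=0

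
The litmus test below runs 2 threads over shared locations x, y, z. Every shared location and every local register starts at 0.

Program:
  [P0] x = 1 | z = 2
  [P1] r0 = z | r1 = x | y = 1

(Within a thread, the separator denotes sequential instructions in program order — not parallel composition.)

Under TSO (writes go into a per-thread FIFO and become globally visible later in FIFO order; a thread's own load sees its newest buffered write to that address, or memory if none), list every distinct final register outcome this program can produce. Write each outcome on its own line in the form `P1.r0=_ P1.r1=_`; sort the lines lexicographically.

outcome vector order: (P1.r0,P1.r1)
|TSO outcomes| = 3

P1.r0=0 P1.r1=0
P1.r0=0 P1.r1=1
P1.r0=2 P1.r1=1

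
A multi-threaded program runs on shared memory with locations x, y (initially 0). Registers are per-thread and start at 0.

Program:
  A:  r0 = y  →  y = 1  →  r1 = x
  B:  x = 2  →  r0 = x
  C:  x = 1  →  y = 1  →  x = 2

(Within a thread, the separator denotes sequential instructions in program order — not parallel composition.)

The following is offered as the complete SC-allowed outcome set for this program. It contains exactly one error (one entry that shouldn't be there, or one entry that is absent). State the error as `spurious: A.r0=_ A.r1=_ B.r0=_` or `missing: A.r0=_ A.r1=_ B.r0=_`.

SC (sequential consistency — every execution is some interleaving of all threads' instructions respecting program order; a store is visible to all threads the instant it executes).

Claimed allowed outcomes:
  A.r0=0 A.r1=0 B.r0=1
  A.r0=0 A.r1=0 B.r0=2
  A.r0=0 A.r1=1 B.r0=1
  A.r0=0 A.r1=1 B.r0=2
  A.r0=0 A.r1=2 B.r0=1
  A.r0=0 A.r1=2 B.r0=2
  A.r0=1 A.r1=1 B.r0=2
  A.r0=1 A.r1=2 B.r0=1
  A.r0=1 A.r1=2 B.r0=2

outcome vector order: (A.r0,A.r1,B.r0)
[SC] allowed = {0/0/1 0/0/2 0/1/1 0/1/2 0/2/1 0/2/2 1/1/1 1/1/2 1/2/1 1/2/2}
SC∖claimed = {1/1/1}

missing: A.r0=1 A.r1=1 B.r0=1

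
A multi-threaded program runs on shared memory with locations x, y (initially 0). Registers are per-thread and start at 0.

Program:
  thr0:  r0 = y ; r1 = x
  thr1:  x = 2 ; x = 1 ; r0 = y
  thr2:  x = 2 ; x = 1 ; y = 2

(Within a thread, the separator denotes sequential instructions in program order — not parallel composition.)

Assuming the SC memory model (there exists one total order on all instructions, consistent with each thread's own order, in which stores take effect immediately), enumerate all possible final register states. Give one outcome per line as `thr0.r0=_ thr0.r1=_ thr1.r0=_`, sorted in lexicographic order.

outcome vector order: (thr0.r0,thr0.r1,thr1.r0)
|SC outcomes| = 9

thr0.r0=0 thr0.r1=0 thr1.r0=0
thr0.r0=0 thr0.r1=0 thr1.r0=2
thr0.r0=0 thr0.r1=1 thr1.r0=0
thr0.r0=0 thr0.r1=1 thr1.r0=2
thr0.r0=0 thr0.r1=2 thr1.r0=0
thr0.r0=0 thr0.r1=2 thr1.r0=2
thr0.r0=2 thr0.r1=1 thr1.r0=0
thr0.r0=2 thr0.r1=1 thr1.r0=2
thr0.r0=2 thr0.r1=2 thr1.r0=2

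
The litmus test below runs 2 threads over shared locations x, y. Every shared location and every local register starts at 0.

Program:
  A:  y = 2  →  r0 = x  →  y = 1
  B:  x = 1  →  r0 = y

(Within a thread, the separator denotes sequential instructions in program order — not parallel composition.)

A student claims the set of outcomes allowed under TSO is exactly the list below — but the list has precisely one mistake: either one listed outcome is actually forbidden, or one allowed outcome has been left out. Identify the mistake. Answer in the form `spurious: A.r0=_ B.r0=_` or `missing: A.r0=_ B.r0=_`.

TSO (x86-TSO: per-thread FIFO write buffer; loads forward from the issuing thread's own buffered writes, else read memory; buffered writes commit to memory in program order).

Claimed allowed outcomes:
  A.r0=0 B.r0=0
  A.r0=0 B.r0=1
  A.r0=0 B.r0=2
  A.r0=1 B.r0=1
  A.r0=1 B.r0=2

outcome vector order: (A.r0,B.r0)
TSO (6): 0/0, 0/1, 0/2, 1/0, 1/1, 1/2
TSO∖claimed = {1/0}

missing: A.r0=1 B.r0=0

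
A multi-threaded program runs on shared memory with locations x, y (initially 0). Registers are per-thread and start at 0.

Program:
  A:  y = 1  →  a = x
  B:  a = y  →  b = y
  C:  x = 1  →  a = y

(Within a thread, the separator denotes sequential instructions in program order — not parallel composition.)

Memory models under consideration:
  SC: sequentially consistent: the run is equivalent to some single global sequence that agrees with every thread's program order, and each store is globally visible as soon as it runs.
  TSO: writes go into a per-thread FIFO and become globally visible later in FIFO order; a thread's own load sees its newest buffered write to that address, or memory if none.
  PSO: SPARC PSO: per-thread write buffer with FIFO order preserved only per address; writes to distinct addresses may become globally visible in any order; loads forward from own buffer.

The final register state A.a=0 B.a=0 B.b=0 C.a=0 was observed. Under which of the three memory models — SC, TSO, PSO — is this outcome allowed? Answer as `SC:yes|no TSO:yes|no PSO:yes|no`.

outcome vector order: (A.a,B.a,B.b,C.a)
[SC] allowed = {<0 0 0 1>, <0 0 1 1>, <0 1 1 1>, <1 0 0 0>, <1 0 0 1>, <1 0 1 0>, <1 0 1 1>, <1 1 1 0>, <1 1 1 1>}
[TSO] allowed = {<0 0 0 0>, <0 0 0 1>, <0 0 1 0>, <0 0 1 1>, <0 1 1 0>, <0 1 1 1>, <1 0 0 0>, <1 0 0 1>, <1 0 1 0>, <1 0 1 1>, <1 1 1 0>, <1 1 1 1>}
[PSO] allowed = {<0 0 0 0>, <0 0 0 1>, <0 0 1 0>, <0 0 1 1>, <0 1 1 0>, <0 1 1 1>, <1 0 0 0>, <1 0 0 1>, <1 0 1 0>, <1 0 1 1>, <1 1 1 0>, <1 1 1 1>}
target <0 0 0 0> ∈ {TSO,PSO}

SC:no TSO:yes PSO:yes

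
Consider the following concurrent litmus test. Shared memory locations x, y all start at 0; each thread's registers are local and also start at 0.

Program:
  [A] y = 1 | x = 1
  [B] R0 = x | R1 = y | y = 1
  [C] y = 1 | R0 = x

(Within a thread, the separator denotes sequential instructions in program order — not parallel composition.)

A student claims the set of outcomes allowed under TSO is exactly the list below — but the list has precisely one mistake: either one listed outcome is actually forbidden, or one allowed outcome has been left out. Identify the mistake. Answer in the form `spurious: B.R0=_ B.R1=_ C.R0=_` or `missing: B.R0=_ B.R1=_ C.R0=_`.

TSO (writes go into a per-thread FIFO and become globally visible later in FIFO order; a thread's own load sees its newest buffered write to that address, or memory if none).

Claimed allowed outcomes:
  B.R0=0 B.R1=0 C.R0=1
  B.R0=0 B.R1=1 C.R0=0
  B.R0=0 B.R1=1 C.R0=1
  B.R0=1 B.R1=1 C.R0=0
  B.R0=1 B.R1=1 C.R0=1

missing: B.R0=0 B.R1=0 C.R0=0

outcome vector order: (B.R0,B.R1,C.R0)
[TSO] allowed = {<0 0 0>, <0 0 1>, <0 1 0>, <0 1 1>, <1 1 0>, <1 1 1>}
TSO∖claimed = {<0 0 0>}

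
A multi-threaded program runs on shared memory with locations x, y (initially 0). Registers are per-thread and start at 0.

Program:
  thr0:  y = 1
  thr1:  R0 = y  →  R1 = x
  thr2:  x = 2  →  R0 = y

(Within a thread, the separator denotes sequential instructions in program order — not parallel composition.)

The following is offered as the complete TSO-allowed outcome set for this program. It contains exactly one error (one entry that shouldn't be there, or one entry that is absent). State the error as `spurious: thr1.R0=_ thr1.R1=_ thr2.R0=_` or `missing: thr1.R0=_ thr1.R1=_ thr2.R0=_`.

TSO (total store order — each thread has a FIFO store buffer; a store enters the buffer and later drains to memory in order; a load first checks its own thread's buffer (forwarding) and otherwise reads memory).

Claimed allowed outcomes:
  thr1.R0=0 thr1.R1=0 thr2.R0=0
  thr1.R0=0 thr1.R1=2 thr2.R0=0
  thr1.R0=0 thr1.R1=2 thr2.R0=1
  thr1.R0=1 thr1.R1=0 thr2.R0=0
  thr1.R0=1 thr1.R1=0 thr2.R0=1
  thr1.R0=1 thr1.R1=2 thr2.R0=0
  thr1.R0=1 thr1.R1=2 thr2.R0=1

outcome vector order: (thr1.R0,thr1.R1,thr2.R0)
under TSO → <0 0 0> <0 0 1> <0 2 0> <0 2 1> <1 0 0> <1 0 1> <1 2 0> <1 2 1>
TSO∖claimed = {<0 0 1>}

missing: thr1.R0=0 thr1.R1=0 thr2.R0=1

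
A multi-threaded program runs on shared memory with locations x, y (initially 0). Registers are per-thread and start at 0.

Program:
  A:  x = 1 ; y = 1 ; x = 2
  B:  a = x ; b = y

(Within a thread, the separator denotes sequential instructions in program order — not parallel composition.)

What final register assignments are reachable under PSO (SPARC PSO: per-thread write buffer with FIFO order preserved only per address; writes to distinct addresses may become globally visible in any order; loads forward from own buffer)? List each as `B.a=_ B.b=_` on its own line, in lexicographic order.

B.a=0 B.b=0
B.a=0 B.b=1
B.a=1 B.b=0
B.a=1 B.b=1
B.a=2 B.b=0
B.a=2 B.b=1

outcome vector order: (B.a,B.b)
|PSO outcomes| = 6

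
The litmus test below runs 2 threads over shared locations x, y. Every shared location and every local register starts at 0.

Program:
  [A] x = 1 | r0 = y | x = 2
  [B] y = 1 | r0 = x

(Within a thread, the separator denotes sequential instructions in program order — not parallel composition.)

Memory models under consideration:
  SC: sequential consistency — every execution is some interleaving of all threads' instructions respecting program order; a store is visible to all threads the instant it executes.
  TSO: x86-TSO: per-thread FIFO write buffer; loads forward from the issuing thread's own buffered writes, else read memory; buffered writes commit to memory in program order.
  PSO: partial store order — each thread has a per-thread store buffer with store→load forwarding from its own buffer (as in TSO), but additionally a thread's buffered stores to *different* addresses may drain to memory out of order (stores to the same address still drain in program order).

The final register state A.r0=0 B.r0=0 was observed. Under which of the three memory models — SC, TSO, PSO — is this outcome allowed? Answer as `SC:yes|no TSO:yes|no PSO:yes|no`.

SC:no TSO:yes PSO:yes

outcome vector order: (A.r0,B.r0)
under SC → 0/1, 0/2, 1/0, 1/1, 1/2
under TSO → 0/0, 0/1, 0/2, 1/0, 1/1, 1/2
under PSO → 0/0, 0/1, 0/2, 1/0, 1/1, 1/2
target 0/0 ∈ {TSO,PSO}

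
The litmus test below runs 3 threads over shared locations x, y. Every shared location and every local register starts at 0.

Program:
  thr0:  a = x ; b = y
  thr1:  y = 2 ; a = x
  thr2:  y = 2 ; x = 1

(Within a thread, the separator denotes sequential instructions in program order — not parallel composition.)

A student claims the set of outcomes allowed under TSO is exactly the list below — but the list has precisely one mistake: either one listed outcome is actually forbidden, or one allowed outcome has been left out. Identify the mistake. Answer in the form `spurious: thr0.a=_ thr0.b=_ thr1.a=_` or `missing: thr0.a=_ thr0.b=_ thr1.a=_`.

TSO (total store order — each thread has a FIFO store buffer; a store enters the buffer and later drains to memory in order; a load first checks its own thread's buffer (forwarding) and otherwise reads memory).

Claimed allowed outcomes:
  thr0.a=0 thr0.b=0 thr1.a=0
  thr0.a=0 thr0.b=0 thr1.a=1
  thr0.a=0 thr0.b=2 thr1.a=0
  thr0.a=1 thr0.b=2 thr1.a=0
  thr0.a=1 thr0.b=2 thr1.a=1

outcome vector order: (thr0.a,thr0.b,thr1.a)
TSO (6): 000 001 020 021 120 121
TSO∖claimed = {021}

missing: thr0.a=0 thr0.b=2 thr1.a=1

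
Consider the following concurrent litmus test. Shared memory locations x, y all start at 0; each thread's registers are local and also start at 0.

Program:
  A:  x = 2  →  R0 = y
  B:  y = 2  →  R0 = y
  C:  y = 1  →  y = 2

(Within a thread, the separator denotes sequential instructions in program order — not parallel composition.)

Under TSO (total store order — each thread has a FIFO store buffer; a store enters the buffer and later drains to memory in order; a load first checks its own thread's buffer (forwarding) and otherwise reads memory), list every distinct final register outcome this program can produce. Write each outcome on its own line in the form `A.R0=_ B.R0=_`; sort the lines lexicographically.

A.R0=0 B.R0=1
A.R0=0 B.R0=2
A.R0=1 B.R0=1
A.R0=1 B.R0=2
A.R0=2 B.R0=1
A.R0=2 B.R0=2

outcome vector order: (A.R0,B.R0)
|TSO outcomes| = 6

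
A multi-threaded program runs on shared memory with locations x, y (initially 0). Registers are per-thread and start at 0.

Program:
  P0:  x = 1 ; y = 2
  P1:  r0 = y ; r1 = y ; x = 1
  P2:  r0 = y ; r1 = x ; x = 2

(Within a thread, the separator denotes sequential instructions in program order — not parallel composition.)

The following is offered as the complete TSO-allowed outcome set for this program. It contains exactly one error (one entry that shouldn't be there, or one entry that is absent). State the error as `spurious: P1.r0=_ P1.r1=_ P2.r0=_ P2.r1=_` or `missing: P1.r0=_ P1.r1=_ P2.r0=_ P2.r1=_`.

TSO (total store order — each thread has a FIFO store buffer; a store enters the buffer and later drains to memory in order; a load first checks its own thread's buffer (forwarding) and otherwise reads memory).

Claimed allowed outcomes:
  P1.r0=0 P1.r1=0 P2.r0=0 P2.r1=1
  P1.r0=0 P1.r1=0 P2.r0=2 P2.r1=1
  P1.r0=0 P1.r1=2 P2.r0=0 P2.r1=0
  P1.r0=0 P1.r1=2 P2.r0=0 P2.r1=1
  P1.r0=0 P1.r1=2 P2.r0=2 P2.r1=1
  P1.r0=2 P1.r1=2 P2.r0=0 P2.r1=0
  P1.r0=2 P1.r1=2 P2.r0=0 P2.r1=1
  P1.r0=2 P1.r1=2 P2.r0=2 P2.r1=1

missing: P1.r0=0 P1.r1=0 P2.r0=0 P2.r1=0

outcome vector order: (P1.r0,P1.r1,P2.r0,P2.r1)
TSO (9): 0000 0001 0021 0200 0201 0221 2200 2201 2221
TSO∖claimed = {0000}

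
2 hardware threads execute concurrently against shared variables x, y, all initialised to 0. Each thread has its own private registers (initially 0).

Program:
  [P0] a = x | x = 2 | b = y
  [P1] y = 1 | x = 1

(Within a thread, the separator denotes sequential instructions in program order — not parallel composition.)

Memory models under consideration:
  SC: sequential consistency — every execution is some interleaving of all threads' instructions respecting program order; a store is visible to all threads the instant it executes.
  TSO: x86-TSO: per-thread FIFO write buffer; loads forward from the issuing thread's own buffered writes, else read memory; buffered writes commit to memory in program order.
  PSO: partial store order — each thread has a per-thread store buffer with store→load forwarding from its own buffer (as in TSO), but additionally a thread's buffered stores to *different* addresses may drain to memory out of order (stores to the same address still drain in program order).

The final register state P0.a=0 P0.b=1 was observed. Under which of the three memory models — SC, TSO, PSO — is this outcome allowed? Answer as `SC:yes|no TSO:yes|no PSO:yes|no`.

outcome vector order: (P0.a,P0.b)
SC: 3 outcomes — {0/0 0/1 1/1}
TSO: 3 outcomes — {0/0 0/1 1/1}
PSO: 4 outcomes — {0/0 0/1 1/0 1/1}
target 0/1 ∈ {SC,TSO,PSO}

SC:yes TSO:yes PSO:yes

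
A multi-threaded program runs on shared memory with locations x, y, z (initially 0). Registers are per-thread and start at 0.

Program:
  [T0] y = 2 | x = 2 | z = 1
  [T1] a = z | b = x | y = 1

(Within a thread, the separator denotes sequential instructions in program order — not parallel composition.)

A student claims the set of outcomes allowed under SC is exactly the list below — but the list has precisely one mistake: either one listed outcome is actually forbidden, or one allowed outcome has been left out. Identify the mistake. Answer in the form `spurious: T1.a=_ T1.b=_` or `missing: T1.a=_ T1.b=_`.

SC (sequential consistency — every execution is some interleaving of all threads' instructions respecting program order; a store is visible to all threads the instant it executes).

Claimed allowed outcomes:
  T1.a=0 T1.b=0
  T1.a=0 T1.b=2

missing: T1.a=1 T1.b=2

outcome vector order: (T1.a,T1.b)
under SC → (0,0) (0,2) (1,2)
SC∖claimed = {(1,2)}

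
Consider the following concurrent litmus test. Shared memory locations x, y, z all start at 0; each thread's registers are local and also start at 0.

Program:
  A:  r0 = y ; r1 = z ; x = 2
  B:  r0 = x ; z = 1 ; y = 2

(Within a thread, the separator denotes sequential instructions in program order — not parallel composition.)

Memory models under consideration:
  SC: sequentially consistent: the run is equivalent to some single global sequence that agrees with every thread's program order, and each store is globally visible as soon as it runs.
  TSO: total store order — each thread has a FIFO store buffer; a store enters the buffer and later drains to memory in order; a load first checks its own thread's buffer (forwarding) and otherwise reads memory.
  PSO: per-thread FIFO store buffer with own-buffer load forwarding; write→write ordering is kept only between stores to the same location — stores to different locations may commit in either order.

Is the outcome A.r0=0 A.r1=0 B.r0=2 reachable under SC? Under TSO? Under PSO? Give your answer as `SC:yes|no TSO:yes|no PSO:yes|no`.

outcome vector order: (A.r0,A.r1,B.r0)
[SC] allowed = {0/0/0, 0/0/2, 0/1/0, 2/1/0}
[TSO] allowed = {0/0/0, 0/0/2, 0/1/0, 2/1/0}
[PSO] allowed = {0/0/0, 0/0/2, 0/1/0, 2/0/0, 2/1/0}
target 0/0/2 ∈ {SC,TSO,PSO}

SC:yes TSO:yes PSO:yes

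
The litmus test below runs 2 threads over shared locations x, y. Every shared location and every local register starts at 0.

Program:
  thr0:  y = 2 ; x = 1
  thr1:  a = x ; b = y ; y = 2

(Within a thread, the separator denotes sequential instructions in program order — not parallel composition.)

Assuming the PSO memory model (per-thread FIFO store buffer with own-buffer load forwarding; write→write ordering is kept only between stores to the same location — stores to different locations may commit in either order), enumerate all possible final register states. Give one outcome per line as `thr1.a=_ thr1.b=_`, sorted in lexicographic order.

thr1.a=0 thr1.b=0
thr1.a=0 thr1.b=2
thr1.a=1 thr1.b=0
thr1.a=1 thr1.b=2

outcome vector order: (thr1.a,thr1.b)
|PSO outcomes| = 4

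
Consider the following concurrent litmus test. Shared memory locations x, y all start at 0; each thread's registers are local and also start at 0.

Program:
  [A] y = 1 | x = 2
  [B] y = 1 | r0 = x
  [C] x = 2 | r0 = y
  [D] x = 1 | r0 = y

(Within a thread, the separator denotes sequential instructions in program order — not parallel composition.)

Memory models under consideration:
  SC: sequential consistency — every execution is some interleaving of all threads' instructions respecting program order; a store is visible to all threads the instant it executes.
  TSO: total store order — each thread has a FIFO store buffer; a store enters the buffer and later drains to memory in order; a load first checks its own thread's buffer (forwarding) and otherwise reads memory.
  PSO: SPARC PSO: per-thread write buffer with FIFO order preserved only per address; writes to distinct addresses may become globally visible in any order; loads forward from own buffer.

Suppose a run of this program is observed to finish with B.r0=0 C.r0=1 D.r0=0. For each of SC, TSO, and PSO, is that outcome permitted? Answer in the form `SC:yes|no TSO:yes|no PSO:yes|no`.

SC:no TSO:yes PSO:yes

outcome vector order: (B.r0,C.r0,D.r0)
[SC] allowed = {011, 100, 101, 110, 111, 200, 201, 210, 211}
[TSO] allowed = {000, 001, 010, 011, 100, 101, 110, 111, 200, 201, 210, 211}
[PSO] allowed = {000, 001, 010, 011, 100, 101, 110, 111, 200, 201, 210, 211}
target 010 ∈ {TSO,PSO}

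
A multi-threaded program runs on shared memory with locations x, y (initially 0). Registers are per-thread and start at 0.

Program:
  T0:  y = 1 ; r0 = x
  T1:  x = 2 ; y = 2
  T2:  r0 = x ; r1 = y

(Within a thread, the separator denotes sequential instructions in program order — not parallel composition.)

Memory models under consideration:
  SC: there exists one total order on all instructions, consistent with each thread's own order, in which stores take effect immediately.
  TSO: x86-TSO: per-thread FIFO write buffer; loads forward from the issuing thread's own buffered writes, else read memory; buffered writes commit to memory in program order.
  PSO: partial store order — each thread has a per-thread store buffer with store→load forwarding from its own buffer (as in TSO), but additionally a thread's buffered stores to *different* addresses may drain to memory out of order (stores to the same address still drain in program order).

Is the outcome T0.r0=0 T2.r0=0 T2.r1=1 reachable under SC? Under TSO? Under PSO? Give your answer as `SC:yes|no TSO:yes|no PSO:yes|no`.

SC:yes TSO:yes PSO:yes

outcome vector order: (T0.r0,T2.r0,T2.r1)
SC (11): (0,0,0) (0,0,1) (0,0,2) (0,2,1) (0,2,2) (2,0,0) (2,0,1) (2,0,2) (2,2,0) (2,2,1) (2,2,2)
TSO (12): (0,0,0) (0,0,1) (0,0,2) (0,2,0) (0,2,1) (0,2,2) (2,0,0) (2,0,1) (2,0,2) (2,2,0) (2,2,1) (2,2,2)
PSO (12): (0,0,0) (0,0,1) (0,0,2) (0,2,0) (0,2,1) (0,2,2) (2,0,0) (2,0,1) (2,0,2) (2,2,0) (2,2,1) (2,2,2)
target (0,0,1) ∈ {SC,TSO,PSO}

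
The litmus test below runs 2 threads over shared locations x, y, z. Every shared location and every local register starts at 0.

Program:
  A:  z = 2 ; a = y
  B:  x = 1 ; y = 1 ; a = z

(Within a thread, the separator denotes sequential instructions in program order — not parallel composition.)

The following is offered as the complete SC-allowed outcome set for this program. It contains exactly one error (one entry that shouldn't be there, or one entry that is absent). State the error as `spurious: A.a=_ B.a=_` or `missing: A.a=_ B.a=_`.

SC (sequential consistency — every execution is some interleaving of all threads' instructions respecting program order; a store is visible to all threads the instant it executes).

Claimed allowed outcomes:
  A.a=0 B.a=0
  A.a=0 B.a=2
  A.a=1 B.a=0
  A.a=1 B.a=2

spurious: A.a=0 B.a=0

outcome vector order: (A.a,B.a)
[SC] allowed = {0/2, 1/0, 1/2}
claimed∖SC = {0/0}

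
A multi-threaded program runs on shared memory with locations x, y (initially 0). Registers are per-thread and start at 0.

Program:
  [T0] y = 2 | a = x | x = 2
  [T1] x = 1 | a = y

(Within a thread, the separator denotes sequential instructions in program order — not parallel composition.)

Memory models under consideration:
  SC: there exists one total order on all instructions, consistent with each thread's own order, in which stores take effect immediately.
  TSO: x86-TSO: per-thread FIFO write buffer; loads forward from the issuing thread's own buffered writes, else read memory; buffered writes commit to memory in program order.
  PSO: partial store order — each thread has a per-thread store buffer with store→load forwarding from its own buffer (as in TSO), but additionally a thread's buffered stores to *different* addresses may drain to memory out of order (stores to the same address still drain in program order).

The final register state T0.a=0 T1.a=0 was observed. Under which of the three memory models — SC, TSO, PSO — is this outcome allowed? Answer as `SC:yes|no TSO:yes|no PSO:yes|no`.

outcome vector order: (T0.a,T1.a)
under SC → <0 2>; <1 0>; <1 2>
under TSO → <0 0>; <0 2>; <1 0>; <1 2>
under PSO → <0 0>; <0 2>; <1 0>; <1 2>
target <0 0> ∈ {TSO,PSO}

SC:no TSO:yes PSO:yes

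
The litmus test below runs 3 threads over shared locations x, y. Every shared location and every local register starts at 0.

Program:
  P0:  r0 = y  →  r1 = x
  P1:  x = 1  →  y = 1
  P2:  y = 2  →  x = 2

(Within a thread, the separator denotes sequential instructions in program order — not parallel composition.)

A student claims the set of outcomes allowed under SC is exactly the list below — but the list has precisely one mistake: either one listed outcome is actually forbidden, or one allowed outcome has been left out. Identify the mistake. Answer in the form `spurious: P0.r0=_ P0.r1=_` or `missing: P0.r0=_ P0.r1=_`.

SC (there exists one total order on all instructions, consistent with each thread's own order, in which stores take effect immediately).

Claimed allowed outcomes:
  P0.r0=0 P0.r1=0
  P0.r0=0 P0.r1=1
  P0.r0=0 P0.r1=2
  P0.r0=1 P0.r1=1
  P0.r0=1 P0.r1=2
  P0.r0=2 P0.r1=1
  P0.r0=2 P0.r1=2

outcome vector order: (P0.r0,P0.r1)
SC (8): (0,0), (0,1), (0,2), (1,1), (1,2), (2,0), (2,1), (2,2)
SC∖claimed = {(2,0)}

missing: P0.r0=2 P0.r1=0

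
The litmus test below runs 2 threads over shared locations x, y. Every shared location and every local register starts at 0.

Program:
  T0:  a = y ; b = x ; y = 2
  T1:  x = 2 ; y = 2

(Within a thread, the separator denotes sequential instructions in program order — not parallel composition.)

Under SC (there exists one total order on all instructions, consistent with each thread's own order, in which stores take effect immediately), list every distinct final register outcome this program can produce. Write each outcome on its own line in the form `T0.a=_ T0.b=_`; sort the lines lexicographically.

outcome vector order: (T0.a,T0.b)
|SC outcomes| = 3

T0.a=0 T0.b=0
T0.a=0 T0.b=2
T0.a=2 T0.b=2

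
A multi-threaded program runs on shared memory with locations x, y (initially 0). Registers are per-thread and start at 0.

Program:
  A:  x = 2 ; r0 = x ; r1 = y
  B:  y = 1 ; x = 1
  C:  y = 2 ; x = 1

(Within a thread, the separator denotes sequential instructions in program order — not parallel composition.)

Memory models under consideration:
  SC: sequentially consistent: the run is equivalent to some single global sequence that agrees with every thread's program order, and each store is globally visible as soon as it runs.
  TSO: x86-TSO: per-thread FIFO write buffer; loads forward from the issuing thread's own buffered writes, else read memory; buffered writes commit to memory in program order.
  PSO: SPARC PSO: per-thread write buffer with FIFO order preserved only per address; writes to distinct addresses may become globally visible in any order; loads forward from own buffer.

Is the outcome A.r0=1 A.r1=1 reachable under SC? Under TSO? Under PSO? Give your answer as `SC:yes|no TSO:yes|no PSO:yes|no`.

outcome vector order: (A.r0,A.r1)
SC (5): 1/1; 1/2; 2/0; 2/1; 2/2
TSO (5): 1/1; 1/2; 2/0; 2/1; 2/2
PSO (6): 1/0; 1/1; 1/2; 2/0; 2/1; 2/2
target 1/1 ∈ {SC,TSO,PSO}

SC:yes TSO:yes PSO:yes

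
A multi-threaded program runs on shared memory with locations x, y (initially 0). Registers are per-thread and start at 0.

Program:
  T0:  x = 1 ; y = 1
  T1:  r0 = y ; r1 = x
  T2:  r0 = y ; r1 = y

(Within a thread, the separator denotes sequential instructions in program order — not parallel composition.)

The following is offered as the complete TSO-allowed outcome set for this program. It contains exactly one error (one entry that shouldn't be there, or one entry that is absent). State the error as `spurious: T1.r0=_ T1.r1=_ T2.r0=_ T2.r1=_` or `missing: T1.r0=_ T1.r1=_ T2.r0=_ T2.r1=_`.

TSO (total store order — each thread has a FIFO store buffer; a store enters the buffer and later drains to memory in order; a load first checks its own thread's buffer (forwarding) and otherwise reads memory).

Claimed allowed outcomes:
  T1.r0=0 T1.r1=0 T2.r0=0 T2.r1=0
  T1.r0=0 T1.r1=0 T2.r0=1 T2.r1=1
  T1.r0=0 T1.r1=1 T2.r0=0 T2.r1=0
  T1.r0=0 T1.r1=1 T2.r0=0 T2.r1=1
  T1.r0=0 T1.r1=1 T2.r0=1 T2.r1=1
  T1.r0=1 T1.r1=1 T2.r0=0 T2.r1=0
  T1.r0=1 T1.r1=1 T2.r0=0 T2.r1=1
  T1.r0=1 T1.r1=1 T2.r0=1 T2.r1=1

missing: T1.r0=0 T1.r1=0 T2.r0=0 T2.r1=1

outcome vector order: (T1.r0,T1.r1,T2.r0,T2.r1)
TSO (9): 0000 0001 0011 0100 0101 0111 1100 1101 1111
TSO∖claimed = {0001}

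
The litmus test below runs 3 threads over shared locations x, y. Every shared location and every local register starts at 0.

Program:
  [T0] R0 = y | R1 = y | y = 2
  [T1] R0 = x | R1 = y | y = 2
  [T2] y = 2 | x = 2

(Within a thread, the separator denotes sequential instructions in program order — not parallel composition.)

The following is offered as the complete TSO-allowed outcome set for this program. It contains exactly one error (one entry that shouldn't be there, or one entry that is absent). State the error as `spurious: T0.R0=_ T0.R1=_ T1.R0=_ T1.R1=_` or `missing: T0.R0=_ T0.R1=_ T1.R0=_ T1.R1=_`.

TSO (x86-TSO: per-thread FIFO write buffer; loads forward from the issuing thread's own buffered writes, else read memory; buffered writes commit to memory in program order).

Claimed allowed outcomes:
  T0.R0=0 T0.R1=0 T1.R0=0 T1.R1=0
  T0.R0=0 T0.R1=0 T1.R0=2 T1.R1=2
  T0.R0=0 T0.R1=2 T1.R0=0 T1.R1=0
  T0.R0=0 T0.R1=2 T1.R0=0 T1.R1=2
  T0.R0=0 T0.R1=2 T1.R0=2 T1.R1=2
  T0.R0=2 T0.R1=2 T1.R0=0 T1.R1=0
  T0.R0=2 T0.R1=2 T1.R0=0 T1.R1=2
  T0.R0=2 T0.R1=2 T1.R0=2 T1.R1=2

missing: T0.R0=0 T0.R1=0 T1.R0=0 T1.R1=2

outcome vector order: (T0.R0,T0.R1,T1.R0,T1.R1)
TSO (9): (0,0,0,0) (0,0,0,2) (0,0,2,2) (0,2,0,0) (0,2,0,2) (0,2,2,2) (2,2,0,0) (2,2,0,2) (2,2,2,2)
TSO∖claimed = {(0,0,0,2)}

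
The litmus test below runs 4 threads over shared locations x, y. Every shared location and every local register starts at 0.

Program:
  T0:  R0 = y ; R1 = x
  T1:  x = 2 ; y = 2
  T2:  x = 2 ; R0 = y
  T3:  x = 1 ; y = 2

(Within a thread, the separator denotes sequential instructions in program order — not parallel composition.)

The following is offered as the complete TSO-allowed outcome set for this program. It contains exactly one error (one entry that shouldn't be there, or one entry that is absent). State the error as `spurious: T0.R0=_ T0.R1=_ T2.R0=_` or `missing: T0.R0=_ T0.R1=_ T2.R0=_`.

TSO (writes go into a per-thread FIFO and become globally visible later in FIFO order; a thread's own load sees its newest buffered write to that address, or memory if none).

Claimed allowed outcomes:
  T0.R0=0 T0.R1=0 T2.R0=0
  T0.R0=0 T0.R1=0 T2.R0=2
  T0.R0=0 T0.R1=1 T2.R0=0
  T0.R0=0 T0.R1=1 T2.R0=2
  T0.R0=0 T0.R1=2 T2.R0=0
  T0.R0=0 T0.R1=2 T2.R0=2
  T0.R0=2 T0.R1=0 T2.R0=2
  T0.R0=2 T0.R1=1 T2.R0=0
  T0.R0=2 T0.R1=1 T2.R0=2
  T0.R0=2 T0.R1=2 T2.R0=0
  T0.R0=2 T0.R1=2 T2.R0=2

outcome vector order: (T0.R0,T0.R1,T2.R0)
TSO: 10 outcomes — {000; 002; 010; 012; 020; 022; 210; 212; 220; 222}
claimed∖TSO = {202}

spurious: T0.R0=2 T0.R1=0 T2.R0=2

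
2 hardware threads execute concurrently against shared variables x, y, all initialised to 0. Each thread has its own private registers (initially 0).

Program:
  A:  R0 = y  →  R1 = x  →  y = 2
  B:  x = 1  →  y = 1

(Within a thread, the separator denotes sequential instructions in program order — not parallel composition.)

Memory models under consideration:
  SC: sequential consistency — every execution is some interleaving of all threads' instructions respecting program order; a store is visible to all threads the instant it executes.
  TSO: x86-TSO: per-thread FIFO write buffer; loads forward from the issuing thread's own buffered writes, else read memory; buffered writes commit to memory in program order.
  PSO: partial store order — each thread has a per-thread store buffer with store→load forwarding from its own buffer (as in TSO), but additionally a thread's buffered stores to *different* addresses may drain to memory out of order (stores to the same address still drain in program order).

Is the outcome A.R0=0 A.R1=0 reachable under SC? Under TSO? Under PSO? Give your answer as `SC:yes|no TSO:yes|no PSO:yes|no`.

outcome vector order: (A.R0,A.R1)
under SC → <0 0>; <0 1>; <1 1>
under TSO → <0 0>; <0 1>; <1 1>
under PSO → <0 0>; <0 1>; <1 0>; <1 1>
target <0 0> ∈ {SC,TSO,PSO}

SC:yes TSO:yes PSO:yes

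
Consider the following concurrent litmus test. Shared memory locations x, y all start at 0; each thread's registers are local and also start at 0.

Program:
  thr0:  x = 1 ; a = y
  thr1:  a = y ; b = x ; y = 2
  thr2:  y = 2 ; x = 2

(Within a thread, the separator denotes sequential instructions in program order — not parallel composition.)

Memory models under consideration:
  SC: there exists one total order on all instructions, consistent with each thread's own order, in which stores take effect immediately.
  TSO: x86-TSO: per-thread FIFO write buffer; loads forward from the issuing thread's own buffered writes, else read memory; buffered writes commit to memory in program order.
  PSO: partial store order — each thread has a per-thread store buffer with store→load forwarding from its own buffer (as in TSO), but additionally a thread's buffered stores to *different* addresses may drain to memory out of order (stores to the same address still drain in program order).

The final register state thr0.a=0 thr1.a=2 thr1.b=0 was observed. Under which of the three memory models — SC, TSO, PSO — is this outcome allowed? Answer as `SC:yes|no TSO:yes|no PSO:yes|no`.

SC:no TSO:yes PSO:yes

outcome vector order: (thr0.a,thr1.a,thr1.b)
under SC → <0 0 0>; <0 0 1>; <0 0 2>; <0 2 1>; <0 2 2>; <2 0 0>; <2 0 1>; <2 0 2>; <2 2 0>; <2 2 1>; <2 2 2>
under TSO → <0 0 0>; <0 0 1>; <0 0 2>; <0 2 0>; <0 2 1>; <0 2 2>; <2 0 0>; <2 0 1>; <2 0 2>; <2 2 0>; <2 2 1>; <2 2 2>
under PSO → <0 0 0>; <0 0 1>; <0 0 2>; <0 2 0>; <0 2 1>; <0 2 2>; <2 0 0>; <2 0 1>; <2 0 2>; <2 2 0>; <2 2 1>; <2 2 2>
target <0 2 0> ∈ {TSO,PSO}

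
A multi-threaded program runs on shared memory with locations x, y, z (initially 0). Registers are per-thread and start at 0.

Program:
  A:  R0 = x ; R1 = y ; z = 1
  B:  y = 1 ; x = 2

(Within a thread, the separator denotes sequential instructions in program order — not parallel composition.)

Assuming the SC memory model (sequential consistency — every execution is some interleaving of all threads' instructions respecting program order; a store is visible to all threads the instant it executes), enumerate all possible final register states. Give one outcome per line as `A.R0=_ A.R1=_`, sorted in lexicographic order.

A.R0=0 A.R1=0
A.R0=0 A.R1=1
A.R0=2 A.R1=1

outcome vector order: (A.R0,A.R1)
|SC outcomes| = 3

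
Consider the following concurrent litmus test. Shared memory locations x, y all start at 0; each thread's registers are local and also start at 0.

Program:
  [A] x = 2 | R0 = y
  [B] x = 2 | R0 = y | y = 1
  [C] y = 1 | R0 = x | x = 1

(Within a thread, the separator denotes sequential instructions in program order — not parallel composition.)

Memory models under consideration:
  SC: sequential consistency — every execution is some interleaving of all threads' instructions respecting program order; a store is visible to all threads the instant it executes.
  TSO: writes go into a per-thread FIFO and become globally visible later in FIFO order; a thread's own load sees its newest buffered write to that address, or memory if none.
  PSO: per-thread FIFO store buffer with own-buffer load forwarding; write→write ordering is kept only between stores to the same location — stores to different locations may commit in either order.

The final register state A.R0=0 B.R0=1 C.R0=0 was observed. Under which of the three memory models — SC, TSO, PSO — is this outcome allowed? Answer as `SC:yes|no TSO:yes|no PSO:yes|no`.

SC:no TSO:yes PSO:yes

outcome vector order: (A.R0,B.R0,C.R0)
under SC → 002; 012; 102; 110; 112
under TSO → 000; 002; 010; 012; 100; 102; 110; 112
under PSO → 000; 002; 010; 012; 100; 102; 110; 112
target 010 ∈ {TSO,PSO}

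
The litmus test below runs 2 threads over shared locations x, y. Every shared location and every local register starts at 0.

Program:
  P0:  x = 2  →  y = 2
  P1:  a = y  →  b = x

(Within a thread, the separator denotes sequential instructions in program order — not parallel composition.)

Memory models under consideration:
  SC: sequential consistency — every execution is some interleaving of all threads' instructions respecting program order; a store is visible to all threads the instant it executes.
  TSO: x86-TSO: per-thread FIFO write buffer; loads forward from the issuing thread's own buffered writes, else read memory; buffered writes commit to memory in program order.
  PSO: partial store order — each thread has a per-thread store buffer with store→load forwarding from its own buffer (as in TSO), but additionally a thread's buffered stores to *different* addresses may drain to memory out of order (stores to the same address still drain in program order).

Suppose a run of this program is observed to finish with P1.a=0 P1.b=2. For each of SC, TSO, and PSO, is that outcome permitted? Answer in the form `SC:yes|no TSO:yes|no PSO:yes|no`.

outcome vector order: (P1.a,P1.b)
[SC] allowed = {00, 02, 22}
[TSO] allowed = {00, 02, 22}
[PSO] allowed = {00, 02, 20, 22}
target 02 ∈ {SC,TSO,PSO}

SC:yes TSO:yes PSO:yes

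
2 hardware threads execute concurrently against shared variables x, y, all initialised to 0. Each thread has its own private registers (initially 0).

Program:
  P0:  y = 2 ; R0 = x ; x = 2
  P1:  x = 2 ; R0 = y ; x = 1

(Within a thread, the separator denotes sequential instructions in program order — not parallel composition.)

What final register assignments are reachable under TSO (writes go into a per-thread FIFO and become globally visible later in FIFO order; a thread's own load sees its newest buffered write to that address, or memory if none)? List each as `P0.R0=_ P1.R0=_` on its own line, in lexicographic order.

outcome vector order: (P0.R0,P1.R0)
|TSO outcomes| = 6

P0.R0=0 P1.R0=0
P0.R0=0 P1.R0=2
P0.R0=1 P1.R0=0
P0.R0=1 P1.R0=2
P0.R0=2 P1.R0=0
P0.R0=2 P1.R0=2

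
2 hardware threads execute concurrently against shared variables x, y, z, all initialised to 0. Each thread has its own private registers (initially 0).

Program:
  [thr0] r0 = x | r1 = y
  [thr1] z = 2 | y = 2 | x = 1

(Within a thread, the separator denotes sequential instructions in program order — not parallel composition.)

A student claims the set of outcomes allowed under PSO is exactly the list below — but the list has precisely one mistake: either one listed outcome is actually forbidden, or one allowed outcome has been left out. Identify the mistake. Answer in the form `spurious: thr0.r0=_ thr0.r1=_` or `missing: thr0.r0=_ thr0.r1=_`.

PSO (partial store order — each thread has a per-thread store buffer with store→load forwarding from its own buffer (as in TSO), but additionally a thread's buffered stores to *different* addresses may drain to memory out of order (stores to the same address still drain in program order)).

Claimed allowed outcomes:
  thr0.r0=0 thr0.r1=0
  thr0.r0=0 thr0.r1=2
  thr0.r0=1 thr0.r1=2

missing: thr0.r0=1 thr0.r1=0

outcome vector order: (thr0.r0,thr0.r1)
[PSO] allowed = {<0 0>, <0 2>, <1 0>, <1 2>}
PSO∖claimed = {<1 0>}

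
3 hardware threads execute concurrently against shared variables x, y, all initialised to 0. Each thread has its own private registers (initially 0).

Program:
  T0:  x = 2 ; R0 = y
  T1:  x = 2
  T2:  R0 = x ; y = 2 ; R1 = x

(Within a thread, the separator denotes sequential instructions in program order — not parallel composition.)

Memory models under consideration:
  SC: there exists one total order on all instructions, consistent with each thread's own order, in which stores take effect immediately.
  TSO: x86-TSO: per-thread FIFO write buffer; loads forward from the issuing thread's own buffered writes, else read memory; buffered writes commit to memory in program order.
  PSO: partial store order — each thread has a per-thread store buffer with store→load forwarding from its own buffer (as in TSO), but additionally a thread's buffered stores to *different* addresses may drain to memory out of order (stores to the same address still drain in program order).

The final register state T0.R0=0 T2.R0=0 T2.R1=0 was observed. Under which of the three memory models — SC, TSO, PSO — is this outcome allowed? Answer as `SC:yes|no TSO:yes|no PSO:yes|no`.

outcome vector order: (T0.R0,T2.R0,T2.R1)
SC (5): 002, 022, 200, 202, 222
TSO (6): 000, 002, 022, 200, 202, 222
PSO (6): 000, 002, 022, 200, 202, 222
target 000 ∈ {TSO,PSO}

SC:no TSO:yes PSO:yes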